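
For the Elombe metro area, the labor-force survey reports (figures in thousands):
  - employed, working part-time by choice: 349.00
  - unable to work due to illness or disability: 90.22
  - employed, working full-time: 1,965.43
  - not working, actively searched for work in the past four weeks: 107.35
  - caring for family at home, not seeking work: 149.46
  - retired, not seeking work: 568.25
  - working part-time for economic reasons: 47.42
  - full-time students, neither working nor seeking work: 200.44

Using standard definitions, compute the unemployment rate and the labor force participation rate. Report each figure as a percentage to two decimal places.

Employed = 349.00 + 1,965.43 + 47.42 = 2,361.85 thousand (anyone who worked, including part-time for economic reasons, counts as employed).
Unemployed = 107.35 thousand.
Labor force = 2,361.85 + 107.35 = 2,469.20 thousand.
Not in labor force = 90.22 + 149.46 + 568.25 + 200.44 = 1,008.37 thousand (those not working and not actively searching are outside the labor force).
Civilian working-age population = 2,469.20 + 1,008.37 = 3,477.57 thousand.
Unemployment rate = 107.35 / 2,469.20 = 4.35%.
Labor force participation rate = 2,469.20 / 3,477.57 = 71.00%.

Unemployment rate ≈ 4.35%; labor force participation rate ≈ 71.00%.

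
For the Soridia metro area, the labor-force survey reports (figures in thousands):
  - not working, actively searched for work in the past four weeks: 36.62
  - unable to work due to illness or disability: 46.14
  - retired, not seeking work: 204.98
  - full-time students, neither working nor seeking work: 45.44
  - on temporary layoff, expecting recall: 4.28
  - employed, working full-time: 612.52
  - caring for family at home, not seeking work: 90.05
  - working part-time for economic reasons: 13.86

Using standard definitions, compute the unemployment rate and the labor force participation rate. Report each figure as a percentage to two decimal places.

Employed = 612.52 + 13.86 = 626.38 thousand (anyone who worked, including part-time for economic reasons, counts as employed).
Unemployed = 36.62 + 4.28 = 40.90 thousand (jobless and actively searching, or on temporary layoff).
Labor force = 626.38 + 40.90 = 667.28 thousand.
Not in labor force = 46.14 + 204.98 + 45.44 + 90.05 = 386.61 thousand (those not working and not actively searching are outside the labor force).
Civilian working-age population = 667.28 + 386.61 = 1,053.89 thousand.
Unemployment rate = 40.90 / 667.28 = 6.13%.
Labor force participation rate = 667.28 / 1,053.89 = 63.32%.

Unemployment rate ≈ 6.13%; labor force participation rate ≈ 63.32%.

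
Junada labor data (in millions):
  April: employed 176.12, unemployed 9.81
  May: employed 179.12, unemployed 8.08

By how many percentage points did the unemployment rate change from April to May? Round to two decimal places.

The unemployment rate changed by −0.96 percentage points.

April: labor force = 176.12 + 9.81 = 185.93; u = 9.81/185.93 = 5.28%.
May: labor force = 179.12 + 8.08 = 187.20; u = 8.08/187.20 = 4.32%.
Change = 4.32% − 5.28% = −0.96 pp.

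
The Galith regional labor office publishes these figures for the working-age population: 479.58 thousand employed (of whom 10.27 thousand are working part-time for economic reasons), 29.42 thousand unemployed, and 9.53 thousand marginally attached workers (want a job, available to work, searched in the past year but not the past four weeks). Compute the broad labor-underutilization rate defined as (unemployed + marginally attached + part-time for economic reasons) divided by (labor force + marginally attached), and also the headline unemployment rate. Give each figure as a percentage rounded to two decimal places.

Broad underutilization rate ≈ 9.49%; headline unemployment rate ≈ 5.78%.

Labor force = 479.58 + 29.42 = 509.00 thousand.
Numerator = 29.42 + 9.53 + 10.27 = 49.22 thousand.
Denominator = 509.00 + 9.53 = 518.53 thousand.
Broad rate = 49.22 / 518.53 = 9.49%.
Headline unemployment rate = 29.42 / 509.00 = 5.78%.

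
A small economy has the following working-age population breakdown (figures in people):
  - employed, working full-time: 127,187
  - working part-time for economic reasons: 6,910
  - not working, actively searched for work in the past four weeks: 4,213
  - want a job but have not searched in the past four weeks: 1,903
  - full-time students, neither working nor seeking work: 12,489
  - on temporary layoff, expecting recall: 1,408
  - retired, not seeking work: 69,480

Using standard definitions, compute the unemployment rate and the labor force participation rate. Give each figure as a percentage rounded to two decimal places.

Unemployment rate ≈ 4.02%; labor force participation rate ≈ 62.49%.

Employed = 127,187 + 6,910 = 134,097 (anyone who worked, including part-time for economic reasons, counts as employed).
Unemployed = 4,213 + 1,408 = 5,621 (jobless and actively searching, or on temporary layoff).
Labor force = 134,097 + 5,621 = 139,718.
Not in labor force = 1,903 + 12,489 + 69,480 = 83,872 (those not working and not actively searching are outside the labor force — including those who want a job but have given up searching).
Civilian working-age population = 139,718 + 83,872 = 223,590.
Unemployment rate = 5,621 / 139,718 = 4.02%.
Labor force participation rate = 139,718 / 223,590 = 62.49%.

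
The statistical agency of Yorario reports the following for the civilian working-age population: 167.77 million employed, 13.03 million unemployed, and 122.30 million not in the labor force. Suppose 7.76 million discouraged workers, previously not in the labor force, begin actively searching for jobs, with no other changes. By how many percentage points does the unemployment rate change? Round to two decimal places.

The unemployment rate changes by +3.82 percentage points.

Initially, labor force = 167.77 + 13.03 = 180.80 million, so u = 13.03/180.80 = 7.21%.
After the change, unemployed and labor force both rise by 7.76 → E = 167.77, U = 20.79, labor force = 188.56 million.
New unemployment rate = 20.79 / 188.56 = 11.03%.
Change = 11.03% − 7.21% = +3.82 percentage points.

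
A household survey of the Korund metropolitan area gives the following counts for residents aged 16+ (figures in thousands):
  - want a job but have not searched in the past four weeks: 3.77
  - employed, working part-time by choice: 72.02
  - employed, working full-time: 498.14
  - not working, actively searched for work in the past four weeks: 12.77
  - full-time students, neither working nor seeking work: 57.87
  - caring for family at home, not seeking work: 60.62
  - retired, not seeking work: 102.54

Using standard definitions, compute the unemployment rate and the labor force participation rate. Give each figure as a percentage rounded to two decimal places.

Unemployment rate ≈ 2.19%; labor force participation rate ≈ 72.17%.

Employed = 72.02 + 498.14 = 570.16 thousand.
Unemployed = 12.77 thousand.
Labor force = 570.16 + 12.77 = 582.93 thousand.
Not in labor force = 3.77 + 57.87 + 60.62 + 102.54 = 224.80 thousand (those not working and not actively searching are outside the labor force — including those who want a job but have given up searching).
Civilian working-age population = 582.93 + 224.80 = 807.73 thousand.
Unemployment rate = 12.77 / 582.93 = 2.19%.
Labor force participation rate = 582.93 / 807.73 = 72.17%.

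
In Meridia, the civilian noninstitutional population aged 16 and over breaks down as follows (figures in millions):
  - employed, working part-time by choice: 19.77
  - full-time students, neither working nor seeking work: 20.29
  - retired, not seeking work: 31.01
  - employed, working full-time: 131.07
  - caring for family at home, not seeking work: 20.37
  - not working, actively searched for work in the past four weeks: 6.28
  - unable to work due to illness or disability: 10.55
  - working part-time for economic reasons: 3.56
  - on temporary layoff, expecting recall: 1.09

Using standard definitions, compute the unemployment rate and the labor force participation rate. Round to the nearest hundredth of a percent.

Unemployment rate ≈ 4.56%; labor force participation rate ≈ 66.30%.

Employed = 19.77 + 131.07 + 3.56 = 154.40 million (anyone who worked, including part-time for economic reasons, counts as employed).
Unemployed = 6.28 + 1.09 = 7.37 million (jobless and actively searching, or on temporary layoff).
Labor force = 154.40 + 7.37 = 161.77 million.
Not in labor force = 20.29 + 31.01 + 20.37 + 10.55 = 82.22 million (those not working and not actively searching are outside the labor force).
Civilian working-age population = 161.77 + 82.22 = 243.99 million.
Unemployment rate = 7.37 / 161.77 = 4.56%.
Labor force participation rate = 161.77 / 243.99 = 66.30%.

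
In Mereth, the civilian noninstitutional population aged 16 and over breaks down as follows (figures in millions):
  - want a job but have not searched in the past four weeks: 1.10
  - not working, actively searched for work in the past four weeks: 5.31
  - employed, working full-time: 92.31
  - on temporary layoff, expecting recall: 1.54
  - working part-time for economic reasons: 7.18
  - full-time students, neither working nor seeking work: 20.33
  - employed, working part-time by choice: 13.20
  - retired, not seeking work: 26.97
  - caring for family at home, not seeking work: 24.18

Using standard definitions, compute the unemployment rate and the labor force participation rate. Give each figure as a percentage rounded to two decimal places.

Employed = 92.31 + 7.18 + 13.20 = 112.69 million (anyone who worked, including part-time for economic reasons, counts as employed).
Unemployed = 5.31 + 1.54 = 6.85 million (jobless and actively searching, or on temporary layoff).
Labor force = 112.69 + 6.85 = 119.54 million.
Not in labor force = 1.10 + 20.33 + 26.97 + 24.18 = 72.58 million (those not working and not actively searching are outside the labor force — including those who want a job but have given up searching).
Civilian working-age population = 119.54 + 72.58 = 192.12 million.
Unemployment rate = 6.85 / 119.54 = 5.73%.
Labor force participation rate = 119.54 / 192.12 = 62.22%.

Unemployment rate ≈ 5.73%; labor force participation rate ≈ 62.22%.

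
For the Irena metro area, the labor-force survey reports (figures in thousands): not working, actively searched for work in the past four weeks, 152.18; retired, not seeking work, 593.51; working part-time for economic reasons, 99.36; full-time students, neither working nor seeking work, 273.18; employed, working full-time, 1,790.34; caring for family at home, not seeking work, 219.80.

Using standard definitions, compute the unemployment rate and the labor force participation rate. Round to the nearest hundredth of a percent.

Unemployment rate ≈ 7.45%; labor force participation rate ≈ 65.27%.

Employed = 99.36 + 1,790.34 = 1,889.70 thousand (anyone who worked, including part-time for economic reasons, counts as employed).
Unemployed = 152.18 thousand.
Labor force = 1,889.70 + 152.18 = 2,041.88 thousand.
Not in labor force = 593.51 + 273.18 + 219.80 = 1,086.49 thousand (those not working and not actively searching are outside the labor force).
Civilian working-age population = 2,041.88 + 1,086.49 = 3,128.37 thousand.
Unemployment rate = 152.18 / 2,041.88 = 7.45%.
Labor force participation rate = 2,041.88 / 3,128.37 = 65.27%.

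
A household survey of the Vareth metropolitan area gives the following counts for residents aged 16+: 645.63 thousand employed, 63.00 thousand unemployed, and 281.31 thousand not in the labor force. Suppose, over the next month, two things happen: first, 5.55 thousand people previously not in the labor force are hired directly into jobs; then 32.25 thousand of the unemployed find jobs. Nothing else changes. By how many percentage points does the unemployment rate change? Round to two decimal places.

The unemployment rate changes by −4.58 percentage points.

Initially, labor force = 645.63 + 63.00 = 708.63 thousand, so u = 63.00/708.63 = 8.89%.
After the first change, employed and labor force both rise by 5.55; unemployed unchanged → E = 651.18, U = 63.00, labor force = 714.18 thousand.
After the second change, unemployed falls and employed rises by 32.25; labor force unchanged → E = 683.43, U = 30.75, labor force = 714.18 thousand.
New unemployment rate = 30.75 / 714.18 = 4.31%.
Change = 4.31% − 8.89% = −4.58 percentage points.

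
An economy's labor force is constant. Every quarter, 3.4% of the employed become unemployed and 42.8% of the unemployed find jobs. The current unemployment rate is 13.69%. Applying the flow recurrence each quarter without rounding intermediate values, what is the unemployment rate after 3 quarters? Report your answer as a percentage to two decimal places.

With a fixed labor force, u_{t+1} = u_t + s·(1−u_t) − f·u_t = u_t·(1−s−f) + s.
Here 1−s−f = 0.538 and s = 0.034.
u_1 = 0.136900 × 0.538 + 0.034 = 0.107652.
u_2 = 0.107652 × 0.538 + 0.034 = 0.091917.
u_3 = 0.091917 × 0.538 + 0.034 = 0.083451.

Unemployment rate after three quarters ≈ 8.35%.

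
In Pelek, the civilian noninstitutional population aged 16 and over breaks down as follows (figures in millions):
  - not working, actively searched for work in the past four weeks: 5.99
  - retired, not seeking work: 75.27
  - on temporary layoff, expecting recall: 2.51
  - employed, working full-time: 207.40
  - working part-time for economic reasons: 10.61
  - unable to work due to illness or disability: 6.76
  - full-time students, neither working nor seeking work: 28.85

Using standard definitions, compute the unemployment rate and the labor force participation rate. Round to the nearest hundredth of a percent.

Employed = 207.40 + 10.61 = 218.01 million (anyone who worked, including part-time for economic reasons, counts as employed).
Unemployed = 5.99 + 2.51 = 8.50 million (jobless and actively searching, or on temporary layoff).
Labor force = 218.01 + 8.50 = 226.51 million.
Not in labor force = 75.27 + 6.76 + 28.85 = 110.88 million (those not working and not actively searching are outside the labor force).
Civilian working-age population = 226.51 + 110.88 = 337.39 million.
Unemployment rate = 8.50 / 226.51 = 3.75%.
Labor force participation rate = 226.51 / 337.39 = 67.14%.

Unemployment rate ≈ 3.75%; labor force participation rate ≈ 67.14%.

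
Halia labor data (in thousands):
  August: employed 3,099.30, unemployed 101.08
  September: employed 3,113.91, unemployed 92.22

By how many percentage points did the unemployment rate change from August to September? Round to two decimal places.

The unemployment rate changed by −0.28 percentage points.

August: labor force = 3,099.30 + 101.08 = 3,200.38; u = 101.08/3,200.38 = 3.16%.
September: labor force = 3,113.91 + 92.22 = 3,206.13; u = 92.22/3,206.13 = 2.88%.
Change = 2.88% − 3.16% = −0.28 pp.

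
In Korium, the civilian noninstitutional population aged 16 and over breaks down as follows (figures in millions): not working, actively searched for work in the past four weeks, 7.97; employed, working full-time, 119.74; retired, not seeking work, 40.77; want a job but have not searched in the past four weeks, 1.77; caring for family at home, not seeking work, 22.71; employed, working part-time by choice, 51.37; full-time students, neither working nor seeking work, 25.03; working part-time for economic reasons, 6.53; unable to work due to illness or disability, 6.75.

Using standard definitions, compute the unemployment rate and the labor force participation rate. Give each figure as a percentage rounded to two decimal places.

Unemployment rate ≈ 4.29%; labor force participation rate ≈ 65.67%.

Employed = 119.74 + 51.37 + 6.53 = 177.64 million (anyone who worked, including part-time for economic reasons, counts as employed).
Unemployed = 7.97 million.
Labor force = 177.64 + 7.97 = 185.61 million.
Not in labor force = 40.77 + 1.77 + 22.71 + 25.03 + 6.75 = 97.03 million (those not working and not actively searching are outside the labor force — including those who want a job but have given up searching).
Civilian working-age population = 185.61 + 97.03 = 282.64 million.
Unemployment rate = 7.97 / 185.61 = 4.29%.
Labor force participation rate = 185.61 / 282.64 = 65.67%.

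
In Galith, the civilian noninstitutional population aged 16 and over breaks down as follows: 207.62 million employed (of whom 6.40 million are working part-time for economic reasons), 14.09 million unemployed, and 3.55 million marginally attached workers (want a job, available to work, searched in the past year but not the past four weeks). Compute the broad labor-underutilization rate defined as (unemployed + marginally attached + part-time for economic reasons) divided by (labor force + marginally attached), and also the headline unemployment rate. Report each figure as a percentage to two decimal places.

Broad underutilization rate ≈ 10.67%; headline unemployment rate ≈ 6.36%.

Labor force = 207.62 + 14.09 = 221.71 million.
Numerator = 14.09 + 3.55 + 6.40 = 24.04 million.
Denominator = 221.71 + 3.55 = 225.26 million.
Broad rate = 24.04 / 225.26 = 10.67%.
Headline unemployment rate = 14.09 / 221.71 = 6.36%.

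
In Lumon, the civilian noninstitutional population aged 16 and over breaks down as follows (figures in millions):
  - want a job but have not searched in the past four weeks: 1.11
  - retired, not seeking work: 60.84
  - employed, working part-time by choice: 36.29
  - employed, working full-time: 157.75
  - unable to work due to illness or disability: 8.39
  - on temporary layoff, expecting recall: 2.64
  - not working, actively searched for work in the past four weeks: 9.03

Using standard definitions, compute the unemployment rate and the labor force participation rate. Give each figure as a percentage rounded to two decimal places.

Unemployment rate ≈ 5.67%; labor force participation rate ≈ 74.52%.

Employed = 36.29 + 157.75 = 194.04 million.
Unemployed = 2.64 + 9.03 = 11.67 million (jobless and actively searching, or on temporary layoff).
Labor force = 194.04 + 11.67 = 205.71 million.
Not in labor force = 1.11 + 60.84 + 8.39 = 70.34 million (those not working and not actively searching are outside the labor force — including those who want a job but have given up searching).
Civilian working-age population = 205.71 + 70.34 = 276.05 million.
Unemployment rate = 11.67 / 205.71 = 5.67%.
Labor force participation rate = 205.71 / 276.05 = 74.52%.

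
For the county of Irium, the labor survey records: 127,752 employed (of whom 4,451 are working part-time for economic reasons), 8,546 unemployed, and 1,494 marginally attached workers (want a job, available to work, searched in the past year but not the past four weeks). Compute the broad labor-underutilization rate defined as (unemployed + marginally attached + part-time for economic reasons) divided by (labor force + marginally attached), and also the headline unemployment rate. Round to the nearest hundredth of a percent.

Labor force = 127,752 + 8,546 = 136,298.
Numerator = 8,546 + 1,494 + 4,451 = 14,491.
Denominator = 136,298 + 1,494 = 137,792.
Broad rate = 14,491 / 137,792 = 10.52%.
Headline unemployment rate = 8,546 / 136,298 = 6.27%.

Broad underutilization rate ≈ 10.52%; headline unemployment rate ≈ 6.27%.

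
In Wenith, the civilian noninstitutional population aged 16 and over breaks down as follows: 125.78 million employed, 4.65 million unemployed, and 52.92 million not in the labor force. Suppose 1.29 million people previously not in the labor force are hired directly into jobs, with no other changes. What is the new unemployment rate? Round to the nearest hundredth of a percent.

New unemployment rate ≈ 3.53%.

Initially, labor force = 125.78 + 4.65 = 130.43 million, so u = 4.65/130.43 = 3.57%.
After the change, employed and labor force both rise by 1.29; unemployed unchanged → E = 127.07, U = 4.65, labor force = 131.72 million.
New unemployment rate = 4.65 / 131.72 = 3.53%.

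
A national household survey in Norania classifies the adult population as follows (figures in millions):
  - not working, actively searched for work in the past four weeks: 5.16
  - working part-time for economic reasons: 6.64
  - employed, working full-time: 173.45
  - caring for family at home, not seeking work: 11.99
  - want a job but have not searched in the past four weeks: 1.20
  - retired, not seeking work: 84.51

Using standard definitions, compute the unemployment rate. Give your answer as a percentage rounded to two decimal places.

Employed = 6.64 + 173.45 = 180.09 million (anyone who worked, including part-time for economic reasons, counts as employed).
Unemployed = 5.16 million.
Labor force = 180.09 + 5.16 = 185.25 million.
Unemployment rate = 5.16 / 185.25 = 2.79%.

Unemployment rate ≈ 2.79%.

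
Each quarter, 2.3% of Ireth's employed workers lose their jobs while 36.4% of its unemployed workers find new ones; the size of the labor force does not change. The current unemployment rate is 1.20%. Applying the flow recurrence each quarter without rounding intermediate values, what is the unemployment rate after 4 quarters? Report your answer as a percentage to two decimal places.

With a fixed labor force, u_{t+1} = u_t + s·(1−u_t) − f·u_t = u_t·(1−s−f) + s.
Here 1−s−f = 0.613 and s = 0.023.
u_1 = 0.012000 × 0.613 + 0.023 = 0.030356.
u_2 = 0.030356 × 0.613 + 0.023 = 0.041608.
u_3 = 0.041608 × 0.613 + 0.023 = 0.048506.
u_4 = 0.048506 × 0.613 + 0.023 = 0.052734.

Unemployment rate after four quarters ≈ 5.27%.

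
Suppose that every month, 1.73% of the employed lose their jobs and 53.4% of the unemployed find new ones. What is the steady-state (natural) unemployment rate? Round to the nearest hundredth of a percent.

At steady state the flows balance: s·E = f·U, so U/(E+U) = s/(s+f).
u* = 1.73 / (1.73 + 53.4) = 1.73 / 55.13 = 3.14%.

Steady-state unemployment rate ≈ 3.14%.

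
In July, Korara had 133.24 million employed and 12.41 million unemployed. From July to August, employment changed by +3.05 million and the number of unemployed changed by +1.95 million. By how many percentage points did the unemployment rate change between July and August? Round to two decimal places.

The unemployment rate changed by +1.01 percentage points.

July: labor force = 133.24 + 12.41 = 145.65; u = 12.41/145.65 = 8.52%.
August: labor force = 136.29 + 14.36 = 150.65; u = 14.36/150.65 = 9.53%.
Change = 9.53% − 8.52% = +1.01 pp.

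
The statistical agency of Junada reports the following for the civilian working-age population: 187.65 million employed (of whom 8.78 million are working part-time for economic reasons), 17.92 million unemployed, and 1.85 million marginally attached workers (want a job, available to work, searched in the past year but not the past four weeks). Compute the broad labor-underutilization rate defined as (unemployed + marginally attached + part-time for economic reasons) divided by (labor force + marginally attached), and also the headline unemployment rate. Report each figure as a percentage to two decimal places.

Broad underutilization rate ≈ 13.76%; headline unemployment rate ≈ 8.72%.

Labor force = 187.65 + 17.92 = 205.57 million.
Numerator = 17.92 + 1.85 + 8.78 = 28.55 million.
Denominator = 205.57 + 1.85 = 207.42 million.
Broad rate = 28.55 / 207.42 = 13.76%.
Headline unemployment rate = 17.92 / 205.57 = 8.72%.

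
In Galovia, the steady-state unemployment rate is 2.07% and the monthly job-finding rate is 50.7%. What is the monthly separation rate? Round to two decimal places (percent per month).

Separation rate ≈ 1.07% per month.

From u* = s/(s+f): s = u·f/(1−u).
s = 0.0207 × 50.7 / (1 − 0.0207) = 1.0495 / 0.9793 ≈ 1.07% per month.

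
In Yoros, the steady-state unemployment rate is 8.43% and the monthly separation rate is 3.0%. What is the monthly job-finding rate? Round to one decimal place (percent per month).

From u* = s/(s+f): f = s·(1−u)/u.
f = 3.0 × (1 − 0.0843) / 0.0843 = 2.7471 / 0.0843 ≈ 32.6% per month.

Job-finding rate ≈ 32.6% per month.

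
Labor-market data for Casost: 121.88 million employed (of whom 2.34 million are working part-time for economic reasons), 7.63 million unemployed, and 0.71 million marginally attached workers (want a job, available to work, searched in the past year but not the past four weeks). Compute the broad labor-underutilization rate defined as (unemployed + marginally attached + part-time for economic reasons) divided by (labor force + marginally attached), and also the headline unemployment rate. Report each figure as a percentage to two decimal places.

Labor force = 121.88 + 7.63 = 129.51 million.
Numerator = 7.63 + 0.71 + 2.34 = 10.68 million.
Denominator = 129.51 + 0.71 = 130.22 million.
Broad rate = 10.68 / 130.22 = 8.20%.
Headline unemployment rate = 7.63 / 129.51 = 5.89%.

Broad underutilization rate ≈ 8.20%; headline unemployment rate ≈ 5.89%.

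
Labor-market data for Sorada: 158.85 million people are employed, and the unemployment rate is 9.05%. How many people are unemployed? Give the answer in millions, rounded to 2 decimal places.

About 15.81 million are unemployed.

Let U be the number unemployed. The labor force is E + U, and U/(E+U) = 0.0905.
So U = 0.0905 × 158.85 / (1 − 0.0905) = 14.3759 / 0.9095 ≈ 15.81 million.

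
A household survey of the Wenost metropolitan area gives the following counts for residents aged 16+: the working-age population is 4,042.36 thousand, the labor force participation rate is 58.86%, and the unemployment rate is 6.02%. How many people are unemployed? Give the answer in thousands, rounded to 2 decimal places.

About 143.24 thousand are unemployed.

Labor force = 0.5886 × 4,042.36 = 2,379.33 thousand.
Unemployed = 0.0602 × 2,379.33 ≈ 143.24 thousand.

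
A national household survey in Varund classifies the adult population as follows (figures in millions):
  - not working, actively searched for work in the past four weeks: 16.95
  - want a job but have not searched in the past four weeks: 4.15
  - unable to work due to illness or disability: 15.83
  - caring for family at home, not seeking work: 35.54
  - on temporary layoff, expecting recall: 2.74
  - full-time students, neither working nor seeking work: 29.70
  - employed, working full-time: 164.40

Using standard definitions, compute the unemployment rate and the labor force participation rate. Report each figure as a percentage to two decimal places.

Unemployment rate ≈ 10.70%; labor force participation rate ≈ 68.36%.

Employed = 164.40 million.
Unemployed = 16.95 + 2.74 = 19.69 million (jobless and actively searching, or on temporary layoff).
Labor force = 164.40 + 19.69 = 184.09 million.
Not in labor force = 4.15 + 15.83 + 35.54 + 29.70 = 85.22 million (those not working and not actively searching are outside the labor force — including those who want a job but have given up searching).
Civilian working-age population = 184.09 + 85.22 = 269.31 million.
Unemployment rate = 19.69 / 184.09 = 10.70%.
Labor force participation rate = 184.09 / 269.31 = 68.36%.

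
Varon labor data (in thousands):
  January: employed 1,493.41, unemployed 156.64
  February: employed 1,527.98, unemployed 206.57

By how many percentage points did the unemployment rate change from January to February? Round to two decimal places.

January: labor force = 1,493.41 + 156.64 = 1,650.05; u = 156.64/1,650.05 = 9.49%.
February: labor force = 1,527.98 + 206.57 = 1,734.55; u = 206.57/1,734.55 = 11.91%.
Change = 11.91% − 9.49% = +2.42 pp.

The unemployment rate changed by +2.42 percentage points.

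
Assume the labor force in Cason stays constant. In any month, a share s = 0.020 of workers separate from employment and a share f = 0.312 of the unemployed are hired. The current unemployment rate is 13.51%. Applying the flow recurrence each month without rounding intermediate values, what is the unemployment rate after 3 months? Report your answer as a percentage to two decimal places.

With a fixed labor force, u_{t+1} = u_t + s·(1−u_t) − f·u_t = u_t·(1−s−f) + s.
Here 1−s−f = 0.668 and s = 0.020.
u_1 = 0.135100 × 0.668 + 0.020 = 0.110247.
u_2 = 0.110247 × 0.668 + 0.020 = 0.093645.
u_3 = 0.093645 × 0.668 + 0.020 = 0.082555.

Unemployment rate after three months ≈ 8.26%.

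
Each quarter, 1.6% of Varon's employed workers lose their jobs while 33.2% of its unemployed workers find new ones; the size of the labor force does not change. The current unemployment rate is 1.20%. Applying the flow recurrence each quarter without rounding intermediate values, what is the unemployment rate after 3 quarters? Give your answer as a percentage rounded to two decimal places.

With a fixed labor force, u_{t+1} = u_t + s·(1−u_t) − f·u_t = u_t·(1−s−f) + s.
Here 1−s−f = 0.652 and s = 0.016.
u_1 = 0.012000 × 0.652 + 0.016 = 0.023824.
u_2 = 0.023824 × 0.652 + 0.016 = 0.031533.
u_3 = 0.031533 × 0.652 + 0.016 = 0.036560.

Unemployment rate after three quarters ≈ 3.66%.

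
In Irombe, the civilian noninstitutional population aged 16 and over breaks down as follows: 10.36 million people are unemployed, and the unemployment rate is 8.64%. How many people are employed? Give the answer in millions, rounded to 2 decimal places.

About 109.55 million are employed.

Labor force = U / u = 10.36 / 0.0864 ≈ 119.91 million.
Employed = labor force − unemployed = 119.91 − 10.36 = 109.55 million.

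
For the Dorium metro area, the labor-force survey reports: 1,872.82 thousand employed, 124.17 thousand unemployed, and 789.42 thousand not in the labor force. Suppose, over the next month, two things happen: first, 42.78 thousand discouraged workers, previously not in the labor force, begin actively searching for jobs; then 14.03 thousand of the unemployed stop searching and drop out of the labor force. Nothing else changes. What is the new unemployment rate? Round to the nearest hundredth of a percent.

New unemployment rate ≈ 7.55%.

Initially, labor force = 1,872.82 + 124.17 = 1,996.99 thousand, so u = 124.17/1,996.99 = 6.22%.
After the first change, unemployed and labor force both rise by 42.78 → E = 1,872.82, U = 166.95, labor force = 2,039.77 thousand.
After the second change, unemployed and labor force both fall by 14.03 → E = 1,872.82, U = 152.92, labor force = 2,025.74 thousand.
New unemployment rate = 152.92 / 2,025.74 = 7.55%.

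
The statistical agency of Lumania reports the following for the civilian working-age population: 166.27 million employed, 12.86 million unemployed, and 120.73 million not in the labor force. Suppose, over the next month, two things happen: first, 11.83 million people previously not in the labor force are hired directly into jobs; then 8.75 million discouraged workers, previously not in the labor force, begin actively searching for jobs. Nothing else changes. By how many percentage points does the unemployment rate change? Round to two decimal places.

Initially, labor force = 166.27 + 12.86 = 179.13 million, so u = 12.86/179.13 = 7.18%.
After the first change, employed and labor force both rise by 11.83; unemployed unchanged → E = 178.10, U = 12.86, labor force = 190.96 million.
After the second change, unemployed and labor force both rise by 8.75 → E = 178.10, U = 21.61, labor force = 199.71 million.
New unemployment rate = 21.61 / 199.71 = 10.82%.
Change = 10.82% − 7.18% = +3.64 percentage points.

The unemployment rate changes by +3.64 percentage points.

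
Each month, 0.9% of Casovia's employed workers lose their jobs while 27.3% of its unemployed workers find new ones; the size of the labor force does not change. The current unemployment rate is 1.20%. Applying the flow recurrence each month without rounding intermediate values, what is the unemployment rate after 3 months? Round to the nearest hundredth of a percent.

Unemployment rate after three months ≈ 2.45%.

With a fixed labor force, u_{t+1} = u_t + s·(1−u_t) − f·u_t = u_t·(1−s−f) + s.
Here 1−s−f = 0.718 and s = 0.009.
u_1 = 0.012000 × 0.718 + 0.009 = 0.017616.
u_2 = 0.017616 × 0.718 + 0.009 = 0.021648.
u_3 = 0.021648 × 0.718 + 0.009 = 0.024543.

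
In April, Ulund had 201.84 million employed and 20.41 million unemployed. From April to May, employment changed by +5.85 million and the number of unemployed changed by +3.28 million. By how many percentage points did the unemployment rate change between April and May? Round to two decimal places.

The unemployment rate changed by +1.06 percentage points.

April: labor force = 201.84 + 20.41 = 222.25; u = 20.41/222.25 = 9.18%.
May: labor force = 207.69 + 23.69 = 231.38; u = 23.69/231.38 = 10.24%.
Change = 10.24% − 9.18% = +1.06 pp.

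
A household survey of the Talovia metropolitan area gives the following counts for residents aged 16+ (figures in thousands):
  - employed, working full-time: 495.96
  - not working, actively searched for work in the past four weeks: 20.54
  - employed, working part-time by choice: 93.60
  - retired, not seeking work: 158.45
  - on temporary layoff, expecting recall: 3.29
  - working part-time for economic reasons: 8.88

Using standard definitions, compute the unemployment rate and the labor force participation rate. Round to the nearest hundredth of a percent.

Unemployment rate ≈ 3.83%; labor force participation rate ≈ 79.70%.

Employed = 495.96 + 93.60 + 8.88 = 598.44 thousand (anyone who worked, including part-time for economic reasons, counts as employed).
Unemployed = 20.54 + 3.29 = 23.83 thousand (jobless and actively searching, or on temporary layoff).
Labor force = 598.44 + 23.83 = 622.27 thousand.
Not in labor force = 158.45 thousand (those not working and not actively searching are outside the labor force).
Civilian working-age population = 622.27 + 158.45 = 780.72 thousand.
Unemployment rate = 23.83 / 622.27 = 3.83%.
Labor force participation rate = 622.27 / 780.72 = 79.70%.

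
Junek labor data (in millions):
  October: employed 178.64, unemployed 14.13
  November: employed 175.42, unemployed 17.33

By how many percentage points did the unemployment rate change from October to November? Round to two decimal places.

The unemployment rate changed by +1.66 percentage points.

October: labor force = 178.64 + 14.13 = 192.77; u = 14.13/192.77 = 7.33%.
November: labor force = 175.42 + 17.33 = 192.75; u = 17.33/192.75 = 8.99%.
Change = 8.99% − 7.33% = +1.66 pp.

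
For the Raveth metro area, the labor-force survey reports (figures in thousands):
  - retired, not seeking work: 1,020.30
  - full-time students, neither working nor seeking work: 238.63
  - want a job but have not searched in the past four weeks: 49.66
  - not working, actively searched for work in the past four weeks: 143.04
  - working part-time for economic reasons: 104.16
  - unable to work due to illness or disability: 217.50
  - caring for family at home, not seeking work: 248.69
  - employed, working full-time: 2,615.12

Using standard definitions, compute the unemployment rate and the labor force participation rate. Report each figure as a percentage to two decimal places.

Unemployment rate ≈ 5.00%; labor force participation rate ≈ 61.73%.

Employed = 104.16 + 2,615.12 = 2,719.28 thousand (anyone who worked, including part-time for economic reasons, counts as employed).
Unemployed = 143.04 thousand.
Labor force = 2,719.28 + 143.04 = 2,862.32 thousand.
Not in labor force = 1,020.30 + 238.63 + 49.66 + 217.50 + 248.69 = 1,774.78 thousand (those not working and not actively searching are outside the labor force — including those who want a job but have given up searching).
Civilian working-age population = 2,862.32 + 1,774.78 = 4,637.10 thousand.
Unemployment rate = 143.04 / 2,862.32 = 5.00%.
Labor force participation rate = 2,862.32 / 4,637.10 = 61.73%.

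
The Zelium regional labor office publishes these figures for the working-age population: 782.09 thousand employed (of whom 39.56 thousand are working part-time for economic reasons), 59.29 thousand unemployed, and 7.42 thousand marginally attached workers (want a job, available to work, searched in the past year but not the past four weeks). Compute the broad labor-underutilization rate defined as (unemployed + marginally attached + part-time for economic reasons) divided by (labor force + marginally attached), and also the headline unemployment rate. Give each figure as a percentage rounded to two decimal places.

Broad underutilization rate ≈ 12.52%; headline unemployment rate ≈ 7.05%.

Labor force = 782.09 + 59.29 = 841.38 thousand.
Numerator = 59.29 + 7.42 + 39.56 = 106.27 thousand.
Denominator = 841.38 + 7.42 = 848.80 thousand.
Broad rate = 106.27 / 848.80 = 12.52%.
Headline unemployment rate = 59.29 / 841.38 = 7.05%.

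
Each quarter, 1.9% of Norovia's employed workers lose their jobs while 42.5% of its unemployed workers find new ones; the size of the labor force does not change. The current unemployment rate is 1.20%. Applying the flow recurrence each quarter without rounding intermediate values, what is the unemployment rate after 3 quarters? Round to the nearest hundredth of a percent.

Unemployment rate after three quarters ≈ 3.75%.

With a fixed labor force, u_{t+1} = u_t + s·(1−u_t) − f·u_t = u_t·(1−s−f) + s.
Here 1−s−f = 0.556 and s = 0.019.
u_1 = 0.012000 × 0.556 + 0.019 = 0.025672.
u_2 = 0.025672 × 0.556 + 0.019 = 0.033274.
u_3 = 0.033274 × 0.556 + 0.019 = 0.037500.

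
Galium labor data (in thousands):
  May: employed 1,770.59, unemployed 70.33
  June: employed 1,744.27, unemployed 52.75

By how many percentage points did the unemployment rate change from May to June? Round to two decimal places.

The unemployment rate changed by −0.88 percentage points.

May: labor force = 1,770.59 + 70.33 = 1,840.92; u = 70.33/1,840.92 = 3.82%.
June: labor force = 1,744.27 + 52.75 = 1,797.02; u = 52.75/1,797.02 = 2.94%.
Change = 2.94% − 3.82% = −0.88 pp.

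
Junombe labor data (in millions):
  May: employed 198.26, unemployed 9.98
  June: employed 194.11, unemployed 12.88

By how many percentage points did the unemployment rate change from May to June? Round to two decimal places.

May: labor force = 198.26 + 9.98 = 208.24; u = 9.98/208.24 = 4.79%.
June: labor force = 194.11 + 12.88 = 206.99; u = 12.88/206.99 = 6.22%.
Change = 6.22% − 4.79% = +1.43 pp.

The unemployment rate changed by +1.43 percentage points.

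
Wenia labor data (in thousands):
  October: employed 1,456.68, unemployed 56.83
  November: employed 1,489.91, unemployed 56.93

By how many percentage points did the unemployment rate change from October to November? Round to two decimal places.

The unemployment rate changed by −0.07 percentage points.

October: labor force = 1,456.68 + 56.83 = 1,513.51; u = 56.83/1,513.51 = 3.75%.
November: labor force = 1,489.91 + 56.93 = 1,546.84; u = 56.93/1,546.84 = 3.68%.
Change = 3.68% − 3.75% = −0.07 pp.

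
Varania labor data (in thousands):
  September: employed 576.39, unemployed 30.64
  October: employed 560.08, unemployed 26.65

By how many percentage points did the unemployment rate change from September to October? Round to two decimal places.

The unemployment rate changed by −0.51 percentage points.

September: labor force = 576.39 + 30.64 = 607.03; u = 30.64/607.03 = 5.05%.
October: labor force = 560.08 + 26.65 = 586.73; u = 26.65/586.73 = 4.54%.
Change = 4.54% − 5.05% = −0.51 pp.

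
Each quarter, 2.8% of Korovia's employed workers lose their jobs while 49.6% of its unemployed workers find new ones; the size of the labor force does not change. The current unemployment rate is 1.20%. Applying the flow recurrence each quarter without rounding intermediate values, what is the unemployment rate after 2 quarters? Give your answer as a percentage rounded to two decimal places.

Unemployment rate after two quarters ≈ 4.40%.

With a fixed labor force, u_{t+1} = u_t + s·(1−u_t) − f·u_t = u_t·(1−s−f) + s.
Here 1−s−f = 0.476 and s = 0.028.
u_1 = 0.012000 × 0.476 + 0.028 = 0.033712.
u_2 = 0.033712 × 0.476 + 0.028 = 0.044047.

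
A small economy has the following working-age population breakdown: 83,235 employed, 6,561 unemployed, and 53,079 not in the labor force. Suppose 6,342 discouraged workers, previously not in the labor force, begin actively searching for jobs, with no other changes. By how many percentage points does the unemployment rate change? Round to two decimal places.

Initially, labor force = 83,235 + 6,561 = 89,796, so u = 6,561/89,796 = 7.31%.
After the change, unemployed and labor force both rise by 6,342 → E = 83,235, U = 12,903, labor force = 96,138.
New unemployment rate = 12,903 / 96,138 = 13.42%.
Change = 13.42% − 7.31% = +6.11 percentage points.

The unemployment rate changes by +6.11 percentage points.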